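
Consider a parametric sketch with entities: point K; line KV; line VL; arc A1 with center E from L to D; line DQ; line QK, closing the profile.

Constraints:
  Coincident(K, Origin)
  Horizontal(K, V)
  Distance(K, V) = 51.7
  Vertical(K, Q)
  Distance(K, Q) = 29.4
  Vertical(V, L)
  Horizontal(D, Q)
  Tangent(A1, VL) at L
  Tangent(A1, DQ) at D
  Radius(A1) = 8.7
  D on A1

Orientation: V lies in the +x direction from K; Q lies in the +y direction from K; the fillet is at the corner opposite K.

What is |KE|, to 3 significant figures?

47.7

K is at the origin; KV is horizontal with |KV| = 51.7 and V on the +x side, so V = (51.7, 0.00). KQ is vertical with |KQ| = 29.4 and Q on the +y side, so Q = (0.00, 29.4). The virtual corner opposite K is at (51.7, 29.4). Tangency of A1 to VL means the radius EL is perpendicular to VL and A1 meets DQ tangentially, so ED is at right angles to DQ, with radius 8.7, so the center E sits 8.7 in from both sides at E = (43.0, 20.7). Then |KE| = |E − K| = 47.7.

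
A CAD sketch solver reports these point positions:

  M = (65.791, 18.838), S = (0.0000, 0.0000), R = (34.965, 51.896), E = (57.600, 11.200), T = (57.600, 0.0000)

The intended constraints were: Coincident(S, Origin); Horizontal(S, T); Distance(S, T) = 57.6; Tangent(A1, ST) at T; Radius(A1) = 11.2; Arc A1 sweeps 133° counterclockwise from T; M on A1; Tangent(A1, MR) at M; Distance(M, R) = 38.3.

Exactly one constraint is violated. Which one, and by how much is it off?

Distance(M, R) = 38.3 — off by 6.90.

S = (0.00, 0.00) ✓; S.y = 0.00, T.y = 0.00 ✓; |ST| = 57.60 ✓; ∠(ET, TS) = 90.00° ✓; |ET| = 11.20 ✓; bearing(E→M) − bearing(E→T) = 133.0° ✓; |EM| = 11.20 ✓; ∠(EM, MR) = 90.00° ✓; |MR| = 45.20 ✗.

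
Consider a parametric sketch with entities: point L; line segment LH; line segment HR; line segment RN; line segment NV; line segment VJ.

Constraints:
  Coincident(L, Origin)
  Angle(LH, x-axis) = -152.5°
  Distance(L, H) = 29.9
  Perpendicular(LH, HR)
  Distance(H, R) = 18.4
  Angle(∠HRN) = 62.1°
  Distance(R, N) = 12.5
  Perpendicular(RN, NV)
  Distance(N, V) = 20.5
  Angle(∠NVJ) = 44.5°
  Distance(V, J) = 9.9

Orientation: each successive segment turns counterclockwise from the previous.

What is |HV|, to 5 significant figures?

5.7532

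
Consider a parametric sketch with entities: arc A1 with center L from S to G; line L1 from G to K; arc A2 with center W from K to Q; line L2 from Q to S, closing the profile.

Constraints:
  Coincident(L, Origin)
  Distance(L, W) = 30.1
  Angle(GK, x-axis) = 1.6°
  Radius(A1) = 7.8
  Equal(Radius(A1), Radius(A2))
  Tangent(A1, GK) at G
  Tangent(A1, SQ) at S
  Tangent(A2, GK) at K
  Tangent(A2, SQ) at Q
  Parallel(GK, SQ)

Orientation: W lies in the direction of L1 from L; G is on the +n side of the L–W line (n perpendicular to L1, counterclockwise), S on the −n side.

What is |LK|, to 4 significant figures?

31.09

Tangency of A1 to both parallel lines with radius 7.8 puts G and S at L ± 7.8·n: G = (-0.2178, 7.797), S = (0.2178, -7.797). Equal radii place K and Q the same way about W: K = W + 7.8·n = (29.87, 8.637), Q = W − 7.8·n = (30.31, -6.957). Then |LK| = |K − L| = 31.09.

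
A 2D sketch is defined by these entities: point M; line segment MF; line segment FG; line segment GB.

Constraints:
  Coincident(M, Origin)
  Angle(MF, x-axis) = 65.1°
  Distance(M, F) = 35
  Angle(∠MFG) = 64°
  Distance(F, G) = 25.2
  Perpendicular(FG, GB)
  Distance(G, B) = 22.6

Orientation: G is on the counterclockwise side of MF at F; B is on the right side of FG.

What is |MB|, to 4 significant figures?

54.95

M is at the origin; MF runs at 65.1° with length 35.0, so F = 35.0·(cos 65.1°, sin 65.1°) = (14.74, 31.75). ∠MFG = 64.0°, so FG runs at 65.1° + (180° − 64.0°) = 181.1° from the x-axis; with |FG| = 25.2, G = F + 25.2·(cos 181.1°, sin 181.1°) = (-10.46, 31.26). FG is perpendicular to GB; with |GB| = 22.6 on the right of FG, B = G + 22.6·(-0.01920, 0.9998) = (-10.89, 53.86). Then |MB| = |B − M| = 54.95.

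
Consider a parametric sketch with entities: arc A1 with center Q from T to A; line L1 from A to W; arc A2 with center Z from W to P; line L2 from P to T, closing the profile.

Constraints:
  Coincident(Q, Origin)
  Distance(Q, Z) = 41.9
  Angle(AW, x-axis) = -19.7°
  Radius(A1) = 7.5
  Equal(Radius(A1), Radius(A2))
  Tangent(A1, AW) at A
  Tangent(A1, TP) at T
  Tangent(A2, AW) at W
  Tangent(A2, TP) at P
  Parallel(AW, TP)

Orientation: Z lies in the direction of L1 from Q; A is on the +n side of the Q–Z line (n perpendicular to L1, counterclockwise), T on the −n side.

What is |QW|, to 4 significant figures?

42.57

The slot axis is L1's direction at -19.7°, so u = (cos -19.7°, sin -19.7°) = (0.9415, -0.3371) and n = (−sin -19.7°, cos -19.7°) = (0.3371, 0.9415). Q is at the origin and Z lies 41.9 along u from Q, so Z = 41.9·u = (39.45, -14.12). Tangency of A1 to both parallel lines with radius 7.5 puts A and T at Q ± 7.5·n: A = (2.528, 7.061), T = (-2.528, -7.061). Equal radii place W and P the same way about Z: W = Z + 7.5·n = (41.98, -7.063), P = Z − 7.5·n = (36.92, -21.19). Then |QW| = |W − Q| = 42.57.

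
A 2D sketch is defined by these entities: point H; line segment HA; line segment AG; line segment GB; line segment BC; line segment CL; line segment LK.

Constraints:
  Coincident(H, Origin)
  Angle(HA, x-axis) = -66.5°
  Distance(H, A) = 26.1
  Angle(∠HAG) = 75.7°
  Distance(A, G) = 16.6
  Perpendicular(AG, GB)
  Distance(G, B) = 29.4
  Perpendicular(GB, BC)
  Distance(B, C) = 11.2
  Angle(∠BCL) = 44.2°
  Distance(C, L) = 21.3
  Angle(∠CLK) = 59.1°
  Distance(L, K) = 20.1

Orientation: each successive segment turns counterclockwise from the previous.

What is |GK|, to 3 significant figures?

35.2

∠BCL = 44.2° gives CL at -6.40° from the x-axis; with |CL| = 21.3, L = (17.8, 0.231). ∠CLK = 59.1° gives LK at 114° from the x-axis; with |LK| = 20.1, K = (9.49, 18.5). Then |GK| = |K − G| = 35.2.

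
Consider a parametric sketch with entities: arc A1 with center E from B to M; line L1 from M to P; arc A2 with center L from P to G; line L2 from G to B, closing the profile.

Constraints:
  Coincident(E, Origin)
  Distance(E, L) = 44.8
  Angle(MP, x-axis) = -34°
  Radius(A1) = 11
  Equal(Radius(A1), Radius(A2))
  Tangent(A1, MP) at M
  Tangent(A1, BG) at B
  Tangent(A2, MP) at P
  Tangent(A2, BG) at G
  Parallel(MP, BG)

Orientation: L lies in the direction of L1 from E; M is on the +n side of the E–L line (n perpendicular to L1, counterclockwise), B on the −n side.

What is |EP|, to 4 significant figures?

46.13

The slot axis is L1's direction at -34.0°, so u = (cos -34.0°, sin -34.0°) = (0.8290, -0.5592) and n = (−sin -34.0°, cos -34.0°) = (0.5592, 0.8290). E is at the origin and L lies 44.8 along u from E, so L = 44.8·u = (37.14, -25.05). Tangency of A1 to both parallel lines with radius 11.0 puts M and B at E ± 11.0·n: M = (6.151, 9.119), B = (-6.151, -9.119). Equal radii place P and G the same way about L: P = L + 11.0·n = (43.29, -15.93), G = L − 11.0·n = (30.99, -34.17). Then |EP| = |P − E| = 46.13.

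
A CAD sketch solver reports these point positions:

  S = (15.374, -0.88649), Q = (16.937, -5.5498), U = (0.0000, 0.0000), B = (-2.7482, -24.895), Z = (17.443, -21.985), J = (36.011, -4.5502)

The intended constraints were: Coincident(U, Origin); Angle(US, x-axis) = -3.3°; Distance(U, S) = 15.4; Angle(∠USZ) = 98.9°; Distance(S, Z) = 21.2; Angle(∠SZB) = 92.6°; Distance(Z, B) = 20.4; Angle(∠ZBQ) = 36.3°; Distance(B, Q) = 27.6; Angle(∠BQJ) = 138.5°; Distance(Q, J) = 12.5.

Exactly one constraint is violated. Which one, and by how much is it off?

Distance(Q, J) = 12.5 — off by 6.60.

U = (0.00, 0.00) ✓; US at -3.300° ✓; |US| = 15.40 ✓; ∠USZ = 98.90° ✓; |SZ| = 21.20 ✓; ∠SZB = 92.60° ✓; |ZB| = 20.40 ✓; ∠ZBQ = 36.30° ✓; |BQ| = 27.60 ✓; ∠BQJ = 138.5° ✓; |QJ| = 19.10 ✗.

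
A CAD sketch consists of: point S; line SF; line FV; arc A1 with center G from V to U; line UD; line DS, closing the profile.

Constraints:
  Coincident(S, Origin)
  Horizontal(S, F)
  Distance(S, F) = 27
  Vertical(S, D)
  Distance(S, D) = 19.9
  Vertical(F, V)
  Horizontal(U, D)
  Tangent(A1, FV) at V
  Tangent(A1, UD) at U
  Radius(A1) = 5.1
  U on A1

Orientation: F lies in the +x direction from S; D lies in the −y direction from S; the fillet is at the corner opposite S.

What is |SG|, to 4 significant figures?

26.43

S and D share the same x with |SD| = 19.9 and D on the −y side, so D = (0.000, -19.90). The virtual corner opposite S is at (27.00, -19.90). Since A1 is tangent to FV there, GV ⟂ FV and since A1 is tangent to UD there, GU ⟂ UD, with radius 5.1, so the center G sits 5.1 in from both sides at G = (21.90, -14.80). Then |SG| = |G − S| = 26.43.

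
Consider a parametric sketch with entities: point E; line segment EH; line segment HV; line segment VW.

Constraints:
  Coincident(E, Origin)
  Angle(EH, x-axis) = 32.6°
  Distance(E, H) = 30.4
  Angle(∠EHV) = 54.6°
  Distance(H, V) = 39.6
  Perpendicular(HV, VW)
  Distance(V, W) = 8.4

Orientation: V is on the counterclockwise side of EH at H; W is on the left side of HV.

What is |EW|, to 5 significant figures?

27.420

∠EHV = 54.6°, so HV runs at 32.6° + (180° − 54.6°) = 158.00° from the x-axis; with |HV| = 39.6, V = H + 39.6·(cos 158.00°, sin 158.00°) = (-11.106, 31.213). HV ⟂ VW; with |VW| = 8.4 on the left of HV, W = V + 8.4·(-0.37461, -0.92718) = (-14.253, 23.425). Then |EW| = |W − E| = 27.420.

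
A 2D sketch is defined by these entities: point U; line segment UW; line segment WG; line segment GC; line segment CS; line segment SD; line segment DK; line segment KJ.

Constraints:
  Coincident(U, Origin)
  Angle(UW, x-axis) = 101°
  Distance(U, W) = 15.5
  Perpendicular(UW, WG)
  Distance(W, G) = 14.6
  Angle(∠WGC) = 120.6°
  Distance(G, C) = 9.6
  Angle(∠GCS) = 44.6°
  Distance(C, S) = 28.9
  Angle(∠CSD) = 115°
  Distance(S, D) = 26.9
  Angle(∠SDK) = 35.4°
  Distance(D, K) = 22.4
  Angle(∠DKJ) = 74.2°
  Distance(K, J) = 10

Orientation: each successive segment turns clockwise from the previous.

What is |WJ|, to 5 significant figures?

7.6961

∠SDK = 35.4° gives DK at -33.400° from the x-axis; with |DK| = 22.4, K = (-2.1157, 25.486). ∠DKJ = 74.2° gives KJ at -139.20° from the x-axis; with |KJ| = 10.0, J = (-9.6856, 18.952). Then |WJ| = |J − W| = 7.6961.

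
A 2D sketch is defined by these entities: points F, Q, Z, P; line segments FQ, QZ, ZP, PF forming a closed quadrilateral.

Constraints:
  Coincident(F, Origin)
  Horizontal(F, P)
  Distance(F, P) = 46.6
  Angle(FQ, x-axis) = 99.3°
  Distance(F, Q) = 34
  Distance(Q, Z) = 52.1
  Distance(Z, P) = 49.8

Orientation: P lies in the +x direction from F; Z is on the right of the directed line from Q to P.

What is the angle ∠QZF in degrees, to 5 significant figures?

5.5322°

Checks: |QZ| = 52.10 ✓; |ZP| = 49.80 ✓.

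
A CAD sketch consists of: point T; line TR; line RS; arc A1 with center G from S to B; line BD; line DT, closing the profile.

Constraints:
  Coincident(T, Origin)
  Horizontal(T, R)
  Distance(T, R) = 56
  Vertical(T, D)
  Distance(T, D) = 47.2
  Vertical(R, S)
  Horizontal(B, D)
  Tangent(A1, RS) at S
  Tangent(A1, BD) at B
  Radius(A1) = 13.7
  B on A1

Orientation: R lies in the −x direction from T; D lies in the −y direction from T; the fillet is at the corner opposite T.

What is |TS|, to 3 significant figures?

65.3

The virtual corner opposite T is at (-56.0, -47.2). A1 meets RS tangentially, so GS is at right angles to RS and the tangent condition forces GB to be normal to BD, with radius 13.7, so the center G sits 13.7 in from both sides at G = (-42.3, -33.5). That places the tangent points at S = (-56.0, -33.5) on RS and B = (-42.3, -47.2) on BD. Then |TS| = |S − T| = 65.3.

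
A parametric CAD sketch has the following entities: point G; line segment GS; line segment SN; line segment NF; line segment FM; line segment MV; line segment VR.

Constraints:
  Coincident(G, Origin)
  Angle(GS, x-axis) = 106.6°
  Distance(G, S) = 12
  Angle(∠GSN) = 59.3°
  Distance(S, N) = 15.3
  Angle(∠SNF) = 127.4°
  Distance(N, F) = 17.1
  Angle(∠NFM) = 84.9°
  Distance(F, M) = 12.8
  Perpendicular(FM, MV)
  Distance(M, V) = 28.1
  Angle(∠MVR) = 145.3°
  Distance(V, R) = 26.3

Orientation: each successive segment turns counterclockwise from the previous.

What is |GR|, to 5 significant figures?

40.257

G is at the origin; GS runs at 106.6° with length 12.0, so S = (-3.4283, 11.500). ∠GSN = 59.3° gives SN at -132.70° from the x-axis; with |SN| = 15.3, N = (-13.804, 0.25568). ∠SNF = 127.4° gives NF at -80.100° from the x-axis; with |NF| = 17.1, F = (-10.864, -16.590). ∠NFM = 84.9° gives FM at 15.000° from the x-axis; with |FM| = 12.8, M = (1.4997, -13.277). The perpendicularity gives MV at right angles to FM, so MV runs at 105.00°; with |MV| = 28.1, V = (-5.7731, 13.866). ∠MVR = 145.3° gives VR at 139.70° from the x-axis; with |VR| = 26.3, R = (-25.831, 30.876). Then |GR| = |R − G| = 40.257.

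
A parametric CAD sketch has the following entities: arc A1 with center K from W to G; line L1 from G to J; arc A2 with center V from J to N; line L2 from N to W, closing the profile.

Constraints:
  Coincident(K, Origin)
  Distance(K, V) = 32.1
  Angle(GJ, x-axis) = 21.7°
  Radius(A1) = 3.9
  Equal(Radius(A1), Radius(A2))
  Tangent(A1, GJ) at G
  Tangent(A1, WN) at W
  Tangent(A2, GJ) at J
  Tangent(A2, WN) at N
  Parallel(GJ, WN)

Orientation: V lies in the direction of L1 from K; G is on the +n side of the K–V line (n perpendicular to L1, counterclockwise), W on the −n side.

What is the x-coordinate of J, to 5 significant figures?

28.383

The slot axis is L1's direction at 21.7°, so u = (cos 21.7°, sin 21.7°) = (0.92913, 0.36975) and n = (−sin 21.7°, cos 21.7°) = (-0.36975, 0.92913). K is at the origin and V lies 32.1 along u from K, so V = 32.1·u = (29.825, 11.869). Tangency of A1 to both parallel lines with radius 3.9 puts G and W at K ± 3.9·n: G = (-1.4420, 3.6236), W = (1.4420, -3.6236). Equal radii place J and N the same way about V: J = V + 3.9·n = (28.383, 15.492), N = V − 3.9·n = (31.267, 8.2453). So J.x = 28.383.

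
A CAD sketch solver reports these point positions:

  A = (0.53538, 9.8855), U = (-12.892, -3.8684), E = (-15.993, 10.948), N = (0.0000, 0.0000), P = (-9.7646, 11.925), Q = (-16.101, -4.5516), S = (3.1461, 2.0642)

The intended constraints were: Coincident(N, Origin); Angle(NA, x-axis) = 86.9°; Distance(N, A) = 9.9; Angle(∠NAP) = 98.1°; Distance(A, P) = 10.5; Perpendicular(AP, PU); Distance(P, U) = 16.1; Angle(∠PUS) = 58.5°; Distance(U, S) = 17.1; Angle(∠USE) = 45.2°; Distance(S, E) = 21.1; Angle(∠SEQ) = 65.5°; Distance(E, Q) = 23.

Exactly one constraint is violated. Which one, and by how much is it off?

Distance(E, Q) = 23 — off by 7.50.

N = (0.00, 0.00) ✓; NA at 86.90° ✓; |NA| = 9.900 ✓; ∠NAP = 98.10° ✓; |AP| = 10.50 ✓; ∠(AP, PU) = 90.00° ✓; |PU| = 16.10 ✓; ∠PUS = 58.50° ✓; |US| = 17.10 ✓; ∠USE = 45.20° ✓; |SE| = 21.10 ✓; ∠SEQ = 65.50° ✓; |EQ| = 15.50 ✗.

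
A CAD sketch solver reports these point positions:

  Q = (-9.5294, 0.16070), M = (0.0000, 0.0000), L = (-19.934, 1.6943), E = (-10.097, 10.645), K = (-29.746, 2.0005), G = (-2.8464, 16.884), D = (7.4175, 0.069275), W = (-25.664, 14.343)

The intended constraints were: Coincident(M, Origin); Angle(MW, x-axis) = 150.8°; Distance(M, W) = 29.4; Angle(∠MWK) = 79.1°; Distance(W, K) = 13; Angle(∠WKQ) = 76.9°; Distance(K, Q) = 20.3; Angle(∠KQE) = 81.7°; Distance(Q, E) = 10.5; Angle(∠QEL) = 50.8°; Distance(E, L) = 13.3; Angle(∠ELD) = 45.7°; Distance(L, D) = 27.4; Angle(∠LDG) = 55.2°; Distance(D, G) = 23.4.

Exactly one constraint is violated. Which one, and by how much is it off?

Distance(D, G) = 23.4 — off by 3.70.

M = (0.00, 0.00) ✓; MW at 150.8° ✓; |MW| = 29.40 ✓; ∠MWK = 79.10° ✓; |WK| = 13.00 ✓; ∠WKQ = 76.90° ✓; |KQ| = 20.30 ✓; ∠KQE = 81.70° ✓; |QE| = 10.50 ✓; ∠QEL = 50.80° ✓; |EL| = 13.30 ✓; ∠ELD = 45.70° ✓; |LD| = 27.40 ✓; ∠LDG = 55.20° ✓; |DG| = 19.70 ✗.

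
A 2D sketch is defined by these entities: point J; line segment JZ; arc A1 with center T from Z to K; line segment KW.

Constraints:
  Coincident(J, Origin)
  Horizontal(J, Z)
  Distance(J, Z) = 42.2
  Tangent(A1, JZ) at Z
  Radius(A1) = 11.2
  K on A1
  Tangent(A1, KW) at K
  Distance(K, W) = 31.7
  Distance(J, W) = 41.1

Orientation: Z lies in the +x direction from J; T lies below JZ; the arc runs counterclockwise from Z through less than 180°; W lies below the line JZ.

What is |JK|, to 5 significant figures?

32.602

Checks: |TK| = 11.20 ✓; ∠(TK, KW) = 90.00° ✓; |KW| = 31.70 ✓; |JW| = 41.10 ✓.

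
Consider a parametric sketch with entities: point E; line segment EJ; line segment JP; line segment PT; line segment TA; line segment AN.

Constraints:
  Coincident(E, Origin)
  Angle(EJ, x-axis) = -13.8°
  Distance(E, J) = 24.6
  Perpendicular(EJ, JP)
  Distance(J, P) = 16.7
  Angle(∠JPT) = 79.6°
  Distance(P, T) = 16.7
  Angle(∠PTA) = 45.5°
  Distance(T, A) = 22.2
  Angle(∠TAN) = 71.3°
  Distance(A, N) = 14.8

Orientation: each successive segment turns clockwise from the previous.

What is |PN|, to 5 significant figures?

6.1238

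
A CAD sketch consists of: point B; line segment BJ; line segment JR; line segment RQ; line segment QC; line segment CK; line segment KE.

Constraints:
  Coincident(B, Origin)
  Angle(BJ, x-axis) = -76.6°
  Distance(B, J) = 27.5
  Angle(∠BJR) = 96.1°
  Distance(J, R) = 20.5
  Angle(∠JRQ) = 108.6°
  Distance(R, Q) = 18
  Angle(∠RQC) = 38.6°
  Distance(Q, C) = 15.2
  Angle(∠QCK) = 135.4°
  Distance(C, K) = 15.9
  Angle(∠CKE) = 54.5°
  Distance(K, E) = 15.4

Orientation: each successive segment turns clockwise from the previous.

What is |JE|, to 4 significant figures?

24.19

∠QCK = 135.4° gives CK at -57.90° from the x-axis; with |CK| = 15.9, K = (-0.8162, -36.40). ∠CKE = 54.5° gives KE at 176.6° from the x-axis; with |KE| = 15.4, E = (-16.19, -35.48). Then |JE| = |E − J| = 24.19.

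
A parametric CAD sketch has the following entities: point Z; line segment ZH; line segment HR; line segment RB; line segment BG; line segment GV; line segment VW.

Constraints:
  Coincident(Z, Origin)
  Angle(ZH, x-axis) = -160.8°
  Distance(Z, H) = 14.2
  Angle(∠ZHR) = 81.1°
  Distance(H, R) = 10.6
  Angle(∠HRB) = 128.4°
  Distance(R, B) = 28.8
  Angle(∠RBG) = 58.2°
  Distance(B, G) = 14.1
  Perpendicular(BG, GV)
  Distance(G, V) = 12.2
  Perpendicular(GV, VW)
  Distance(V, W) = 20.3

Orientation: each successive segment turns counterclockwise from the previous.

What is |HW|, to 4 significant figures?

34.64

Z is at the origin; ZH runs at -160.8° with length 14.2, so H = (-13.41, -4.670). ∠ZHR = 81.1° gives HR at -61.90° from the x-axis; with |HR| = 10.6, R = (-8.417, -14.02). ∠HRB = 128.4° gives RB at -10.30° from the x-axis; with |RB| = 28.8, B = (19.92, -19.17). ∠RBG = 58.2° gives BG at 111.5° from the x-axis; with |BG| = 14.1, G = (14.75, -6.051). BG is perpendicular to GV, so GV runs at -158.5°; with |GV| = 12.2, V = (3.400, -10.52). The perpendicularity gives VW at right angles to GV, so VW runs at -68.50°; with |VW| = 20.3, W = (10.84, -29.41). Then |HW| = |W − H| = 34.64.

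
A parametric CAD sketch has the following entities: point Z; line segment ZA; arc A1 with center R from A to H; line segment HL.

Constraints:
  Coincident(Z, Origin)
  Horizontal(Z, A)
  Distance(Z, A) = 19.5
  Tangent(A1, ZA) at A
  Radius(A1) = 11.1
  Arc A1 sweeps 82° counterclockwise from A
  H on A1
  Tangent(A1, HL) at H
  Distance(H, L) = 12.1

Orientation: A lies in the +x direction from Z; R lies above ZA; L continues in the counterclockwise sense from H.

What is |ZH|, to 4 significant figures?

31.95

Z is at the origin; Z and A share the same y with |ZA| = 19.5 and A on the +x side, so A = (19.50, 0.000). The tangent condition forces RA to be normal to ZA, so R = A + (0, 11.1) = (19.50, 11.10). On A1, A sits at bearing -90° from R; an 82° counterclockwise sweep puts H at bearing -8°, so H = R + 11.1·(cos -8°, sin -8°) = (30.49, 9.555). Then |ZH| = |H − Z| = 31.95.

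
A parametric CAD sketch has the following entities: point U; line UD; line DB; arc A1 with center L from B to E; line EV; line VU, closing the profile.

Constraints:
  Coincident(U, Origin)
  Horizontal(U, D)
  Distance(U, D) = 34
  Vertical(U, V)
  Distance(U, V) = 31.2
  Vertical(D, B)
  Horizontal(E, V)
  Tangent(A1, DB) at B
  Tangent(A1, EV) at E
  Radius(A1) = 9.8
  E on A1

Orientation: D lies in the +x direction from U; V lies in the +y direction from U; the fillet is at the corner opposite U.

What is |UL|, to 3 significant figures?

32.3

U is at the origin; UD is horizontal with |UD| = 34.0 and D on the +x side, so D = (34.0, 0.00). UV is vertical with |UV| = 31.2 and V on the +y side, so V = (0.00, 31.2). The virtual corner opposite U is at (34.0, 31.2). A1 meets DB tangentially, so LB is at right angles to DB and since A1 is tangent to EV there, LE ⟂ EV, with radius 9.8, so the center L sits 9.8 in from both sides at L = (24.2, 21.4). Then |UL| = |L − U| = 32.3.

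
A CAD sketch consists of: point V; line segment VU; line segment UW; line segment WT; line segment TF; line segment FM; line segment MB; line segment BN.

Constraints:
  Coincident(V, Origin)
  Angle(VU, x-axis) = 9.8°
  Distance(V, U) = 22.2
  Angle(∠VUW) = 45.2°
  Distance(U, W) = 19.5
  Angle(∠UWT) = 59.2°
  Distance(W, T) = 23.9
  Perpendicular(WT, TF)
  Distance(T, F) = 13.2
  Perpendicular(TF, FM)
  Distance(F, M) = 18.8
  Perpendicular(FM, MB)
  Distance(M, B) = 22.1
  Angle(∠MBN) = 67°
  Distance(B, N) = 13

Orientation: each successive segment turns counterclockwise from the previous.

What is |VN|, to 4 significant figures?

1.818

V is at the origin; VU runs at 9.8° with length 22.2, so U = (21.88, 3.779). ∠VUW = 45.2° gives UW at 144.6° from the x-axis; with |UW| = 19.5, W = (5.981, 15.07). ∠UWT = 59.2° gives WT at -94.60° from the x-axis; with |WT| = 23.9, T = (4.064, -8.748). The perpendicularity gives TF at right angles to WT, so TF runs at -4.600°; with |TF| = 13.2, F = (17.22, -9.807). TF is perpendicular to FM, so FM runs at 85.40°; with |FM| = 18.8, M = (18.73, 8.932). FM is perpendicular to MB, so MB runs at 175.4°; with |MB| = 22.1, B = (-3.299, 10.70). ∠MBN = 67.0° gives BN at -71.60° from the x-axis; with |BN| = 13.0, N = (0.8042, -1.631). Then |VN| = |N − V| = 1.818.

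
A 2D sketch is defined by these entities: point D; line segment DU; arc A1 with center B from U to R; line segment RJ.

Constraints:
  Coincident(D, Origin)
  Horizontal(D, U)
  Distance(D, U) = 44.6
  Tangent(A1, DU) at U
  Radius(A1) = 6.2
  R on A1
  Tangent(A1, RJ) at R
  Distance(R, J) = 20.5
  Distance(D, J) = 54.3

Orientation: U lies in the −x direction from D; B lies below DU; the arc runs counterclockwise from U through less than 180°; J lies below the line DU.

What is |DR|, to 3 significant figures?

51.2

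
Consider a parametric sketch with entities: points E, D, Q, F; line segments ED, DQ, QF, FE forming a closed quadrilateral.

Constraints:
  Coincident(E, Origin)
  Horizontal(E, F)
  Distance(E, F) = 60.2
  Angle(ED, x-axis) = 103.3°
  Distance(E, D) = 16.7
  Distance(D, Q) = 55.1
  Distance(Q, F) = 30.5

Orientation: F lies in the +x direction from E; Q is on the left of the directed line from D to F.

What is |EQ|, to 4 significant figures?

57.50

E is at the origin; E and F share the same y with |EF| = 60.2 and F in +x, so F = (60.2, 0). ED runs at 103.3° with |ED| = 16.7, so D = (-3.842, 16.25). Q is determined by |DQ| = 55.1 and |QF| = 30.5 together: it lies at the intersection of circle(D, 55.1) and circle(F, 30.5). With |DF| = 66.07, the foot of the radical line on DF is 48.97 from D and the perpendicular offset is √(55.1² − 48.97²) = 25.26. Taking the left-of-DF solution: Q = (49.84, 28.69).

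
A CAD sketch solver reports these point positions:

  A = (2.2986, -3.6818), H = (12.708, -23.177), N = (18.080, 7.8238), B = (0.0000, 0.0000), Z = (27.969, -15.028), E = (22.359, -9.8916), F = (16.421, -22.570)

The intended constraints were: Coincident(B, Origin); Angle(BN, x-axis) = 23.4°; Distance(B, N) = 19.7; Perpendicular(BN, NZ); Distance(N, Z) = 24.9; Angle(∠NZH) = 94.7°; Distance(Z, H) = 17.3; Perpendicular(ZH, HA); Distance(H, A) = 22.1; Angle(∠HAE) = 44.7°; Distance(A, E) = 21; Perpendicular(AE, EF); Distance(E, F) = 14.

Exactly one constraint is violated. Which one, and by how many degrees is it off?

Perpendicular(AE, EF) — off by 7.90°.

B = (0.00, 0.00) ✓; BN at 23.40° ✓; |BN| = 19.70 ✓; ∠(BN, NZ) = 90.00° ✓; |NZ| = 24.90 ✓; ∠NZH = 94.70° ✓; |ZH| = 17.30 ✓; ∠(ZH, HA) = 90.00° ✓; |HA| = 22.10 ✓; ∠HAE = 44.70° ✓; |AE| = 21.00 ✓; ∠(AE, EF) = 97.90° ✗; |EF| = 14.00 ✓.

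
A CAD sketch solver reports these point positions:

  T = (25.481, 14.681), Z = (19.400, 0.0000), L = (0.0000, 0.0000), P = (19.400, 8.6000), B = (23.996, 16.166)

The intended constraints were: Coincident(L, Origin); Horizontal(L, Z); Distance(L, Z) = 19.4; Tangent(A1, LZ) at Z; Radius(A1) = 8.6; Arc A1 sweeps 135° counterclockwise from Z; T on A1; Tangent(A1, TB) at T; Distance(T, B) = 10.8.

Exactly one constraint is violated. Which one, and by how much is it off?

Distance(T, B) = 10.8 — off by 8.70.

L = (0.00, 0.00) ✓; L.y = 0.00, Z.y = 0.00 ✓; |LZ| = 19.40 ✓; ∠(PZ, ZL) = 90.00° ✓; |PZ| = 8.600 ✓; bearing(P→T) − bearing(P→Z) = 135.0° ✓; |PT| = 8.600 ✓; ∠(PT, TB) = 90.00° ✓; |TB| = 2.100 ✗.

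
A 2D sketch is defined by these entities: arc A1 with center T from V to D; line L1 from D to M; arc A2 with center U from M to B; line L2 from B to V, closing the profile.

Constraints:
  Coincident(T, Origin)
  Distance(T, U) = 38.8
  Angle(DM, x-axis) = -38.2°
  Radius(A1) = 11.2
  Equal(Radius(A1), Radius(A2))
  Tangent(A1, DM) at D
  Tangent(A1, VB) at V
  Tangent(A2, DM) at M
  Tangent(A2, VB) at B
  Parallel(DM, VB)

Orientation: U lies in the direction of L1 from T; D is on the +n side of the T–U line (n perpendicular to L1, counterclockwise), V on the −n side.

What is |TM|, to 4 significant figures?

40.38

The slot axis is L1's direction at -38.2°, so u = (cos -38.2°, sin -38.2°) = (0.7859, -0.6184) and n = (−sin -38.2°, cos -38.2°) = (0.6184, 0.7859). T is at the origin and U lies 38.8 along u from T, so U = 38.8·u = (30.49, -23.99). Tangency of A1 to both parallel lines with radius 11.2 puts D and V at T ± 11.2·n: D = (6.926, 8.802), V = (-6.926, -8.802). Equal radii place M and B the same way about U: M = U + 11.2·n = (37.42, -15.19), B = U − 11.2·n = (23.57, -32.80). Then |TM| = |M − T| = 40.38.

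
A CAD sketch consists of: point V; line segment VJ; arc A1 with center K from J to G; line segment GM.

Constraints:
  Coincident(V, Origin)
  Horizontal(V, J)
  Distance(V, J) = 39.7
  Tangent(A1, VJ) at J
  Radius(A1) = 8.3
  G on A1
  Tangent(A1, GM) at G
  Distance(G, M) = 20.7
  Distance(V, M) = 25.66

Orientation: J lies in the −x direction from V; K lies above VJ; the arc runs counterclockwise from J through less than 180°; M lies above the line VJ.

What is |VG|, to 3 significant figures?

33.9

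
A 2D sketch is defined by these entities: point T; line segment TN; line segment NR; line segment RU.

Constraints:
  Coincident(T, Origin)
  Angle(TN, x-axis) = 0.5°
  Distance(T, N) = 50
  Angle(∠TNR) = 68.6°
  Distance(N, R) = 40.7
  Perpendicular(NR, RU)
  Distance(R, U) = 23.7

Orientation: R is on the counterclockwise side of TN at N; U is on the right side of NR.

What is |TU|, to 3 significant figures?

73.8

T is at the origin; TN runs at 0.5° with length 50.0, so N = 50.0·(cos 0.5°, sin 0.5°) = (50.0, 0.436). ∠TNR = 68.6°, so NR runs at 0.5° + (180° − 68.6°) = 112° from the x-axis; with |NR| = 40.7, R = N + 40.7·(cos 112°, sin 112°) = (34.8, 38.2). NR is perpendicular to RU; with |RU| = 23.7 on the right of NR, U = R + 23.7·(0.928, 0.373) = (56.8, 47.0). Then |TU| = |U − T| = 73.8.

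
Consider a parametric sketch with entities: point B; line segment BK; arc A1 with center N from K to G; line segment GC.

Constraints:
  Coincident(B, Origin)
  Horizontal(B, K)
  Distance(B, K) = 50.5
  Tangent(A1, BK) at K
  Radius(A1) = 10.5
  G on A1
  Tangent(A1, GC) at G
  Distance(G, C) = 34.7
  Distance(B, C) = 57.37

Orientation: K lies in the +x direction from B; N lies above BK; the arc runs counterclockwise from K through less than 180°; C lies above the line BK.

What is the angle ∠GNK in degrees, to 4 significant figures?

129.1°

Checks: B = (0.00, 0.00) ✓; |NG| = 10.50 ✓; ∠(NG, GC) = 90.00° ✓; |GC| = 34.70 ✓; |BC| = 57.37 ✓.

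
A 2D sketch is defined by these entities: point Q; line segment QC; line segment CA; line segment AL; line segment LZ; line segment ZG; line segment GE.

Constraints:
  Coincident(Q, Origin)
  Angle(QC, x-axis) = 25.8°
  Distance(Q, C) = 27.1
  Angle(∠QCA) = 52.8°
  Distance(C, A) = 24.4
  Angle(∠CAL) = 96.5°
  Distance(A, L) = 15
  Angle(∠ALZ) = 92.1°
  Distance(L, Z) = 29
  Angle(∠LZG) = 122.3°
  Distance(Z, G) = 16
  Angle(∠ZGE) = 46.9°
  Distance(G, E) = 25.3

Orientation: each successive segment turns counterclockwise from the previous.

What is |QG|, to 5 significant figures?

32.787

Q is at the origin; QC runs at 25.8° with length 27.1, so C = (24.399, 11.795). ∠QCA = 52.8° gives CA at 153.00° from the x-axis; with |CA| = 24.4, A = (2.6581, 22.872). ∠CAL = 96.5° gives AL at -123.50° from the x-axis; with |AL| = 15.0, L = (-5.6210, 10.364). ∠ALZ = 92.1° gives LZ at -35.600° from the x-axis; with |LZ| = 29.0, Z = (17.959, -6.5177). ∠LZG = 122.3° gives ZG at 22.100° from the x-axis; with |ZG| = 16.0, G = (32.783, -0.49813). Then |QG| = |G − Q| = 32.787.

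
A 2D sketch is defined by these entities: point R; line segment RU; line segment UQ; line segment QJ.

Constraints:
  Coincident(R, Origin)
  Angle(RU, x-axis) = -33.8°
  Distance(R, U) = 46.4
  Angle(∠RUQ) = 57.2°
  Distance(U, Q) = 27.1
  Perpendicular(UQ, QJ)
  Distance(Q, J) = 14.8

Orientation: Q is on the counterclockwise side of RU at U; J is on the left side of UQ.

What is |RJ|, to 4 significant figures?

24.28

R is at the origin; RU runs at -33.8° with length 46.4, so U = 46.4·(cos -33.8°, sin -33.8°) = (38.56, -25.81). ∠RUQ = 57.2°, so UQ runs at -33.8° + (180° − 57.2°) = 89.00° from the x-axis; with |UQ| = 27.1, Q = U + 27.1·(cos 89.00°, sin 89.00°) = (39.03, 1.284). The perpendicularity gives QJ at right angles to UQ; with |QJ| = 14.8 on the left of UQ, J = Q + 14.8·(-0.9998, 0.01745) = (24.23, 1.542). Then |RJ| = |J − R| = 24.28.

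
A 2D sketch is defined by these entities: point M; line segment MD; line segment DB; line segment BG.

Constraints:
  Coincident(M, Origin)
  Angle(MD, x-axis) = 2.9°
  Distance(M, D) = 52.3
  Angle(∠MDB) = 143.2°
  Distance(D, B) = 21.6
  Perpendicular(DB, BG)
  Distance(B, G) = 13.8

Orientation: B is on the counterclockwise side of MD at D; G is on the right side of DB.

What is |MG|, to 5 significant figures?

77.885

M is at the origin; MD runs at 2.9° with length 52.3, so D = 52.3·(cos 2.9°, sin 2.9°) = (52.233, 2.6460). ∠MDB = 143.2°, so DB runs at 2.9° + (180° − 143.2°) = 39.700° from the x-axis; with |DB| = 21.6, B = D + 21.6·(cos 39.700°, sin 39.700°) = (68.852, 16.443). DB ⟂ BG; with |BG| = 13.8 on the right of DB, G = B + 13.8·(0.63877, -0.76940) = (77.667, 5.8257). Then |MG| = |G − M| = 77.885.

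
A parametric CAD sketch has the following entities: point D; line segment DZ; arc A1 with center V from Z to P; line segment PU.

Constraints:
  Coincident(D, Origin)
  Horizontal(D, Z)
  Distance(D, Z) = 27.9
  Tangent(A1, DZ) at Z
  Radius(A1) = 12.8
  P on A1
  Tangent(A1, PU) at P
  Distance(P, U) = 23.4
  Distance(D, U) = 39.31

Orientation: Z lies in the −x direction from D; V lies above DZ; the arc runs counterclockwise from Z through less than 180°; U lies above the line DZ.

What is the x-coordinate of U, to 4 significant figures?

-15.20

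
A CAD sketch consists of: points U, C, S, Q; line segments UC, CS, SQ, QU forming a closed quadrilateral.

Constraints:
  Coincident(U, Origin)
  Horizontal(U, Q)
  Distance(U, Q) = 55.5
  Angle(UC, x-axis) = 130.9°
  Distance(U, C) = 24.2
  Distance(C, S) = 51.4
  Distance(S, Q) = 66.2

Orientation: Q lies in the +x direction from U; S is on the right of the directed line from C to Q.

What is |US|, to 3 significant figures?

31.5

U is at the origin; U and Q share the same y with |UQ| = 55.5 and Q in +x, so Q = (55.5, 0). UC runs at 130.9° with |UC| = 24.2, so C = (-15.8, 18.3). S is determined by |CS| = 51.4 and |SQ| = 66.2 together: it lies at the intersection of circle(C, 51.4) and circle(Q, 66.2). With |CQ| = 73.7, the foot of the radical line on CQ is 25.0 from C and the perpendicular offset is √(51.4² − 25.0²) = 44.9. Taking the right-of-CQ solution: S = (-2.77, -31.4).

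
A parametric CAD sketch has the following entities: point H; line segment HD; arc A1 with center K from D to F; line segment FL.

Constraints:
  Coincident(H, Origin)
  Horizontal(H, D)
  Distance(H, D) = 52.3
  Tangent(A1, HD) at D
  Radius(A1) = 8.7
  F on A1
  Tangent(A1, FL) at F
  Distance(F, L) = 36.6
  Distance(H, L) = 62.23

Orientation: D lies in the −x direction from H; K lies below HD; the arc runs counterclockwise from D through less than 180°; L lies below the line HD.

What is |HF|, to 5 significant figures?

61.333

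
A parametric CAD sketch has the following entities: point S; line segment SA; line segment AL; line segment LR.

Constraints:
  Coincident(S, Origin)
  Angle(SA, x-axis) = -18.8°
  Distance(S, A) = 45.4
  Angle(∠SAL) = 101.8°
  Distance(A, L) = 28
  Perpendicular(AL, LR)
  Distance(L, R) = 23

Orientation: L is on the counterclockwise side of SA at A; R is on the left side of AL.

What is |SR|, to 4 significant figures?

43.01

S is at the origin; SA runs at -18.8° with length 45.4, so A = 45.4·(cos -18.8°, sin -18.8°) = (42.98, -14.63). ∠SAL = 101.8°, so AL runs at -18.8° + (180° − 101.8°) = 59.40° from the x-axis; with |AL| = 28.0, L = A + 28.0·(cos 59.40°, sin 59.40°) = (57.23, 9.470). AL is perpendicular to LR; with |LR| = 23.0 on the left of AL, R = L + 23.0·(-0.8607, 0.5090) = (37.43, 21.18). Then |SR| = |R − S| = 43.01.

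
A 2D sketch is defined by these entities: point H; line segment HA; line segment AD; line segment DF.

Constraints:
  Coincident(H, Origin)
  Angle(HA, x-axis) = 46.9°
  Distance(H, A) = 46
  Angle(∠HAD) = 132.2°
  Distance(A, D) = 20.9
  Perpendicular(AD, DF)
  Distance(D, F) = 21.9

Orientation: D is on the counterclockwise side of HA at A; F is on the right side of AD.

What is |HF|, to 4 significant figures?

76.27

H is at the origin; HA runs at 46.9° with length 46.0, so A = 46.0·(cos 46.9°, sin 46.9°) = (31.43, 33.59). ∠HAD = 132.2°, so AD runs at 46.9° + (180° − 132.2°) = 94.70° from the x-axis; with |AD| = 20.9, D = A + 20.9·(cos 94.70°, sin 94.70°) = (29.72, 54.42). AD ⟂ DF; with |DF| = 21.9 on the right of AD, F = D + 21.9·(0.9966, 0.08194) = (51.54, 56.21). Then |HF| = |F − H| = 76.27.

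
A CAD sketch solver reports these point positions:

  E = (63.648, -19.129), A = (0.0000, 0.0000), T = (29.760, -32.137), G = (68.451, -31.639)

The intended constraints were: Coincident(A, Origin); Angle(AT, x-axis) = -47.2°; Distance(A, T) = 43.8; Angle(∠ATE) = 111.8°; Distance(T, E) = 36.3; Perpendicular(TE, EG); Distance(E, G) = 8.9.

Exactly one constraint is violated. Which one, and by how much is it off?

Distance(E, G) = 8.9 — off by 4.50.

A = (0.00, 0.00) ✓; AT at -47.20° ✓; |AT| = 43.80 ✓; ∠ATE = 111.8° ✓; |TE| = 36.30 ✓; ∠(TE, EG) = 90.00° ✓; |EG| = 13.40 ✗.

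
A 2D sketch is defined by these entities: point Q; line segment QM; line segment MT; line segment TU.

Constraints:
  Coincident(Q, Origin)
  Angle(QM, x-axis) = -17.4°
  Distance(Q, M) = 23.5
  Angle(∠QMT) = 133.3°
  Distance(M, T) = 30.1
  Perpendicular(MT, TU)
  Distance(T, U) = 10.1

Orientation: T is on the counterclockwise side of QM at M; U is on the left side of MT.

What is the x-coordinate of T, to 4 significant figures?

48.67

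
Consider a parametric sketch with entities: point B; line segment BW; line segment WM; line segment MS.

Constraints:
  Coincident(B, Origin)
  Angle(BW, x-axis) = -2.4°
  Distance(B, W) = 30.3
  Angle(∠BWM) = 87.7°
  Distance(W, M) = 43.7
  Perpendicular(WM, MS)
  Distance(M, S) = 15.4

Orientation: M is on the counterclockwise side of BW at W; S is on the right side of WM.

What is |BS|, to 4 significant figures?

62.38

B is at the origin; BW runs at -2.4° with length 30.3, so W = 30.3·(cos -2.4°, sin -2.4°) = (30.27, -1.269). ∠BWM = 87.7°, so WM runs at -2.4° + (180° − 87.7°) = 89.90° from the x-axis; with |WM| = 43.7, M = W + 43.7·(cos 89.90°, sin 89.90°) = (30.35, 42.43). The perpendicularity gives MS at right angles to WM; with |MS| = 15.4 on the right of WM, S = M + 15.4·(1.000, -0.001745) = (45.75, 42.40). Then |BS| = |S − B| = 62.38.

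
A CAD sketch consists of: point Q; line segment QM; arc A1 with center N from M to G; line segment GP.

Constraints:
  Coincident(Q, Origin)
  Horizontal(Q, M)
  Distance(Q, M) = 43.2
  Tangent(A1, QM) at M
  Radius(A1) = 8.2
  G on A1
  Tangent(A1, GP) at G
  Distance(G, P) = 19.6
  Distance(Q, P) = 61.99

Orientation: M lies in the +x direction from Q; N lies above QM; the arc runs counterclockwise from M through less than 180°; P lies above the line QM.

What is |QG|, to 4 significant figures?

51.32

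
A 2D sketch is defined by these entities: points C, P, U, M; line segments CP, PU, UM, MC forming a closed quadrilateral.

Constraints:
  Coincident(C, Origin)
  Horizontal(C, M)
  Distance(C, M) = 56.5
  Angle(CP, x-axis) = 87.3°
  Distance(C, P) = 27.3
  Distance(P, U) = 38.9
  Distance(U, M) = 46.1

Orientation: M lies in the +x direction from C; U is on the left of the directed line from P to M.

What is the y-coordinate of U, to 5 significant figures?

41.921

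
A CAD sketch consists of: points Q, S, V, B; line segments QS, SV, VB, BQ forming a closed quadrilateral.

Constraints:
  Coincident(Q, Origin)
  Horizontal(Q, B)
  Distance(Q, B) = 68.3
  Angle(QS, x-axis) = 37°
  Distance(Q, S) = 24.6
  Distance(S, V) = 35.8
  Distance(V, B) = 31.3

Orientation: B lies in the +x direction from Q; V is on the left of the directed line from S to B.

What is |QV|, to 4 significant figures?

59.80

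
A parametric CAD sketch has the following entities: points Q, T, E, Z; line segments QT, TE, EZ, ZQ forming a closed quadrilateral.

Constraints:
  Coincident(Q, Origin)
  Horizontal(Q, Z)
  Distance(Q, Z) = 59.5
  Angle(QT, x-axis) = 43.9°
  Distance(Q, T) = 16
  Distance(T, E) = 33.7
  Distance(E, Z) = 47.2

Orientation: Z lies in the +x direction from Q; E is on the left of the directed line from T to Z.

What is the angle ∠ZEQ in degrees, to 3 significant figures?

75.9°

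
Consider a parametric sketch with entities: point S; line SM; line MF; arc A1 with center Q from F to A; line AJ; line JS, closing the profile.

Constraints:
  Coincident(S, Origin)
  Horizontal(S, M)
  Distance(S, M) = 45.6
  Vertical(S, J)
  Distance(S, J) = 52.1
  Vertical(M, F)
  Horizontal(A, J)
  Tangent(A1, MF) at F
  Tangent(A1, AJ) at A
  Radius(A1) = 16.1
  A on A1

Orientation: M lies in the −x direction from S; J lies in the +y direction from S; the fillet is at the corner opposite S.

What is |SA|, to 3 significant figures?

59.9

S is at the origin; SM is horizontal with |SM| = 45.6 and M on the −x side, so M = (-45.6, 0.00). SJ is vertical with |SJ| = 52.1 and J on the +y side, so J = (0.00, 52.1). The virtual corner opposite S is at (-45.6, 52.1). A1 meets MF tangentially, so QF is at right angles to MF and since A1 is tangent to AJ there, QA ⟂ AJ, with radius 16.1, so the center Q sits 16.1 in from both sides at Q = (-29.5, 36.0). That places the tangent points at F = (-45.6, 36.0) on MF and A = (-29.5, 52.1) on AJ. Then |SA| = |A − S| = 59.9.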